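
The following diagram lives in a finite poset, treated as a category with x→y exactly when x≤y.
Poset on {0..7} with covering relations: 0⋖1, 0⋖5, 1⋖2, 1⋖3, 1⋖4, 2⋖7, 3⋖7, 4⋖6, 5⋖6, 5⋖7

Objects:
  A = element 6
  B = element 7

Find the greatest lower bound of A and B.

Answer: NO MEET EXISTS

Work:
Lower bounds of A=6 and B=7: {0,1,5}
  maximal lower bounds 1 and 5 are incomparable: neither 1⊑5 nor 5⊑1
→ no greatest lower bound exists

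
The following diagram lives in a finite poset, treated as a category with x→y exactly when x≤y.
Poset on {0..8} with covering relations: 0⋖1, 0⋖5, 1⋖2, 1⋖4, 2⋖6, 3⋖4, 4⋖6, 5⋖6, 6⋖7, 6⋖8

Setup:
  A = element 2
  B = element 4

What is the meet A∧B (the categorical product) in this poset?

Common predecessors of 2,4: {0,1}
  0 ⊑ 1
  1 ⊑ 1
glb = 1

Answer: A∧B = 1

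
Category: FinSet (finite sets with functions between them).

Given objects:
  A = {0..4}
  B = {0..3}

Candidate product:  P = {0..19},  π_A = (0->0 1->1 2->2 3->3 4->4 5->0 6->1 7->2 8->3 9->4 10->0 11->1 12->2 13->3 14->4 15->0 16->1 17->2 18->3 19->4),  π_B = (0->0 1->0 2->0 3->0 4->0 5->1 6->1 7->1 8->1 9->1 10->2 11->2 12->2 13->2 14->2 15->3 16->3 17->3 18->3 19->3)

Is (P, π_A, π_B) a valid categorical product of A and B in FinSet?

Answer: VALID PRODUCT

Trace:
|A|·|B| = 5·4 = 20;  |P| = 20
Check the pairing map k ↦ (π_A(k), π_B(k)):
  0 -> (0,0)
  1 -> (1,0)
  2 -> (2,0)
  3 -> (3,0)
  4 -> (4,0)
  5 -> (0,1)
  6 -> (1,1)
  7 -> (2,1)
  8 -> (3,1)
  9 -> (4,1)
  10 -> (0,2)
  11 -> (1,2)
  12 -> (2,2)
  13 -> (3,2)
  14 -> (4,2)
  15 -> (0,3)
  16 -> (1,3)
  17 -> (2,3)
  18 -> (3,3)
  19 -> (4,3)
distinct pairs in image: 20 / 20 needed
  → bijection onto A×B; projections well-typed.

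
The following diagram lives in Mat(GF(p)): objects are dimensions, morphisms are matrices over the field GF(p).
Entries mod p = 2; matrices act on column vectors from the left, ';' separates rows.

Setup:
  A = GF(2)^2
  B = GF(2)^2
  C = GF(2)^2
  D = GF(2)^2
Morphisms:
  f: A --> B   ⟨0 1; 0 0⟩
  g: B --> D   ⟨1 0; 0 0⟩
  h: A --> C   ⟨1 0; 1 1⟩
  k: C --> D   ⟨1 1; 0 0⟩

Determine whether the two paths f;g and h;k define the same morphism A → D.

Path 1 = f;g:
  e0=⟨1,0⟩ f-->⟨0,0⟩ g-->⟨0,0⟩
  e1=⟨0,1⟩ f-->⟨1,0⟩ g-->⟨1,0⟩
  composite₁ = ⟨0 1; 0 0⟩
Path 2 = h;k:
  e0=⟨1,0⟩ h-->⟨1,1⟩ k-->⟨0,0⟩
  e1=⟨0,1⟩ h-->⟨0,1⟩ k-->⟨1,0⟩
  composite₂ = ⟨0 1; 0 0⟩
Equal? same morphism ✓

Answer: COMMUTES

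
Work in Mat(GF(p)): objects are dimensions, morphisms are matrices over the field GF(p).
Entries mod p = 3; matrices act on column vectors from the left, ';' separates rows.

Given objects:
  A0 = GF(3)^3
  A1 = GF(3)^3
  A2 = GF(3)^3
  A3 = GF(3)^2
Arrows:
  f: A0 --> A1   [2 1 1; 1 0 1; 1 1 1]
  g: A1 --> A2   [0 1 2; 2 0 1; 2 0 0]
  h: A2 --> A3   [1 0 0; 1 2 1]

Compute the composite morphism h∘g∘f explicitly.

Answer: [0 2 0; 2 1 2]

Trace:
  e0=⟨1,0,0⟩ f-->⟨2,1,1⟩ g-->⟨0,2,1⟩ h-->⟨0,2⟩
  e1=⟨0,1,0⟩ f-->⟨1,0,1⟩ g-->⟨2,0,2⟩ h-->⟨2,1⟩
  e2=⟨0,0,1⟩ f-->⟨1,1,1⟩ g-->⟨0,0,2⟩ h-->⟨0,2⟩
⟦path⟧: [0 2 0; 2 1 2]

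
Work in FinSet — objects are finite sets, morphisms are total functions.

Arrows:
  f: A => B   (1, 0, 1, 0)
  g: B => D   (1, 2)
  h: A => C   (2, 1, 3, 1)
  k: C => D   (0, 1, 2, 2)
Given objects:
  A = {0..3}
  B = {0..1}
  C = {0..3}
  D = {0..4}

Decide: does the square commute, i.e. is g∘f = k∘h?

Path 1 = f;g:
  0 f=>1 g=>2
  1 f=>0 g=>1
  2 f=>1 g=>2
  3 f=>0 g=>1
  ⟦path⟧₁ = (2, 1, 2, 1)
Path 2 = h;k:
  0 h=>2 k=>2
  1 h=>1 k=>1
  2 h=>3 k=>2
  3 h=>1 k=>1
  ⟦path⟧₂ = (2, 1, 2, 1)
Equal? equal; square commutes

Answer: COMMUTES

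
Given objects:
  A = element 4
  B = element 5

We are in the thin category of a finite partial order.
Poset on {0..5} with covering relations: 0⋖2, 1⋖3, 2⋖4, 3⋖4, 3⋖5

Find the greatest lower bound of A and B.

Answer: A∧B = 3

Trace:
Lower bounds of A=4 and B=5: {1,3}
  1 ≤ 3
  3 ≤ 3
glb = 3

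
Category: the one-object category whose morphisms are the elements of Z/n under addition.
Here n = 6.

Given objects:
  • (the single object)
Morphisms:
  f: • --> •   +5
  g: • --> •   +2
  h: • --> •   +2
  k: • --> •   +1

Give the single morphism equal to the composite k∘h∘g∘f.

Answer: +4

Derivation:
  0 +5≡5 +2≡1 +2≡3 +1≡4  (mod 6)
result: +4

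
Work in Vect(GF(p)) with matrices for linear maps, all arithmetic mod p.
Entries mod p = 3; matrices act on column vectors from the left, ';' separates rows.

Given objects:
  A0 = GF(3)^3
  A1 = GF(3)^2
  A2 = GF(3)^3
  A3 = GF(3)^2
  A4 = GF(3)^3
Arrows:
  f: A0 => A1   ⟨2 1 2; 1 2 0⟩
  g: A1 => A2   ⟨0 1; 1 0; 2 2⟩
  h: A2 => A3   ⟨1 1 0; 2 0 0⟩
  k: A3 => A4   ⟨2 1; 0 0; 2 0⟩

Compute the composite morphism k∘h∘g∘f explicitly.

Answer: ⟨2 1 1; 0 0 0; 0 0 1⟩

Trace:
  e0=[1,0,0] f=>[2,1] g=>[1,2,0] h=>[0,2] k=>[2,0,0]
  e1=[0,1,0] f=>[1,2] g=>[2,1,0] h=>[0,1] k=>[1,0,0]
  e2=[0,0,1] f=>[2,0] g=>[0,2,1] h=>[2,0] k=>[1,0,1]
⟦path⟧: ⟨2 1 1; 0 0 0; 0 0 1⟩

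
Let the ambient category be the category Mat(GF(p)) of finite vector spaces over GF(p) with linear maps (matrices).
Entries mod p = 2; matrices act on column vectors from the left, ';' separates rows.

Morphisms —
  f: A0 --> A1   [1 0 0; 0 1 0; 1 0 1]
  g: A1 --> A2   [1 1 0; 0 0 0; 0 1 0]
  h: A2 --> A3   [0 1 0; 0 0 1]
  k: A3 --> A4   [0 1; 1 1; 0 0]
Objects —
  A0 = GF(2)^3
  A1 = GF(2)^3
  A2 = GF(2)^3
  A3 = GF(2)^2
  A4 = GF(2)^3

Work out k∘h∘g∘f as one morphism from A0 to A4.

Answer: [0 1 0; 0 1 0; 0 0 0]

Derivation:
  e0=(1,0,0) f-->(1,0,1) g-->(1,0,0) h-->(0,0) k-->(0,0,0)
  e1=(0,1,0) f-->(0,1,0) g-->(1,0,1) h-->(0,1) k-->(1,1,0)
  e2=(0,0,1) f-->(0,0,1) g-->(0,0,0) h-->(0,0) k-->(0,0,0)
composite: [0 1 0; 0 1 0; 0 0 0]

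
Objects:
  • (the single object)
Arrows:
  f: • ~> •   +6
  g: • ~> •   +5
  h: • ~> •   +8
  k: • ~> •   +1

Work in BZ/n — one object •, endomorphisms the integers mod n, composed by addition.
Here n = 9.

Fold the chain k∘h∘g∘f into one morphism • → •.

  0 +6≡6 +5≡2 +8≡1 +1≡2  (mod 9)
composite: +2

Answer: +2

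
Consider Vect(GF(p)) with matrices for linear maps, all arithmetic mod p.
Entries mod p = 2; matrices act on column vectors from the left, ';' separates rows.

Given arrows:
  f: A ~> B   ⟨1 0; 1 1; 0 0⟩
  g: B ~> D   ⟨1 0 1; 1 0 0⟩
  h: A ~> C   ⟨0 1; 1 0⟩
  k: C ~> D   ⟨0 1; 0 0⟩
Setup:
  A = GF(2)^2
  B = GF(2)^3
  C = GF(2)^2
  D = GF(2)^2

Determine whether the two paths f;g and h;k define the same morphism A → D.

Path 1 = f;g:
  e0=⟨1,0⟩ f~>⟨1,1,0⟩ g~>⟨1,1⟩
  e1=⟨0,1⟩ f~>⟨0,1,0⟩ g~>⟨0,0⟩
  composite₁ = ⟨1 0; 1 0⟩
Path 2 = h;k:
  e0=⟨1,0⟩ h~>⟨0,1⟩ k~>⟨1,0⟩
  e1=⟨0,1⟩ h~>⟨1,0⟩ k~>⟨0,0⟩
  composite₂ = ⟨1 0; 0 0⟩
Equal? differ; not commutative

Answer: DOES NOT COMMUTE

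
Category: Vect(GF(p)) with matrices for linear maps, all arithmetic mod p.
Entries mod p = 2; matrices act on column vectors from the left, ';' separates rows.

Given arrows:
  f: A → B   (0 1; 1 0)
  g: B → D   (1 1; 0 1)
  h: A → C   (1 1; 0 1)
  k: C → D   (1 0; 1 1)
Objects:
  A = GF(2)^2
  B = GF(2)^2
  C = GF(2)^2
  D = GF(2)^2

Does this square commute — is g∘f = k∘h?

Answer: COMMUTES

Trace:
Path 1 = f;g:
  e0=⟨1,0⟩ f→⟨0,1⟩ g→⟨1,1⟩
  e1=⟨0,1⟩ f→⟨1,0⟩ g→⟨1,0⟩
  result₁ = (1 1; 1 0)
Path 2 = h;k:
  e0=⟨1,0⟩ h→⟨1,0⟩ k→⟨1,1⟩
  e1=⟨0,1⟩ h→⟨1,1⟩ k→⟨1,0⟩
  result₂ = (1 1; 1 0)
Equal? YES — commutes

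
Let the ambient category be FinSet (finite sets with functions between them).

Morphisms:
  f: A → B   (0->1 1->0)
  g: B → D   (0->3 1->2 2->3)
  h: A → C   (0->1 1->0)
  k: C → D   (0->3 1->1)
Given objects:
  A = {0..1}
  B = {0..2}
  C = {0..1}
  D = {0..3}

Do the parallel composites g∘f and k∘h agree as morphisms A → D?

Path 1 = f;g:
  0 f→1 g→2
  1 f→0 g→3
  result₁ = (0->2 1->3)
Path 2 = h;k:
  0 h→1 k→1
  1 h→0 k→3
  result₂ = (0->1 1->3)
Equal? differ; not commutative

Answer: DOES NOT COMMUTE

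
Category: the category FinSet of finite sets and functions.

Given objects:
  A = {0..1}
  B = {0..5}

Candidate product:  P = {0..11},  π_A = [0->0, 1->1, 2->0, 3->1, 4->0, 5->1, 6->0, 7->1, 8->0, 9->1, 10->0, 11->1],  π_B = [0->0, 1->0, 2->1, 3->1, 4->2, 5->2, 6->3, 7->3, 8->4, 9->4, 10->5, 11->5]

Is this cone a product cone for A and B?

|A|·|B| = 2·6 = 12;  |P| = 12
Check the pairing map k ↦ (π_A(k), π_B(k)):
  0 -> (0,0)
  1 -> (1,0)
  2 -> (0,1)
  3 -> (1,1)
  4 -> (0,2)
  5 -> (1,2)
  6 -> (0,3)
  7 -> (1,3)
  8 -> (0,4)
  9 -> (1,4)
  10 -> (0,5)
  11 -> (1,5)
distinct pairs in image: 12 / 12 needed
  → bijection onto A×B; projections well-typed.

Answer: VALID PRODUCT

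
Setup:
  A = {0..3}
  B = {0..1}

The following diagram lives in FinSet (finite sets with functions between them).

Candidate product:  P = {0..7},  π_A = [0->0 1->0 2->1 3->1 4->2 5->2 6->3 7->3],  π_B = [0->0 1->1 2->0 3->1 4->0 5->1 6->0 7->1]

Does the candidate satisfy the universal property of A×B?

|A|·|B| = 4·2 = 8;  |P| = 8
Check the pairing map k ↦ (π_A(k), π_B(k)):
  0 -> (0,0)
  1 -> (0,1)
  2 -> (1,0)
  3 -> (1,1)
  4 -> (2,0)
  5 -> (2,1)
  6 -> (3,0)
  7 -> (3,1)
distinct pairs in image: 8 / 8 needed
  → bijection onto A×B; projections well-typed.

Answer: VALID PRODUCT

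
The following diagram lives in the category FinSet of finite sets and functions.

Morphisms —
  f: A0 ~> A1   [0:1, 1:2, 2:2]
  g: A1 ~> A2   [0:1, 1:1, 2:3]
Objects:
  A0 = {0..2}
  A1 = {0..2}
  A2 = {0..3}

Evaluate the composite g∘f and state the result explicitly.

  0 f~>1 g~>1
  1 f~>2 g~>3
  2 f~>2 g~>3
⟦path⟧: [0:1, 1:3, 2:3]

Answer: [0:1, 1:3, 2:3]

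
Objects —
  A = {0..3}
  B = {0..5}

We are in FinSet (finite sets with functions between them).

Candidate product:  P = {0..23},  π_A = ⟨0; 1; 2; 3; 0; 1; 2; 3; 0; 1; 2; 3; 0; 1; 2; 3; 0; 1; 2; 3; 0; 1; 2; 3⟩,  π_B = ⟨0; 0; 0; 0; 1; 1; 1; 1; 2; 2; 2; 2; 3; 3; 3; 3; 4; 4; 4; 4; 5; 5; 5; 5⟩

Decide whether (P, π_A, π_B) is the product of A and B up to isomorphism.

Answer: VALID PRODUCT

Work:
|A|·|B| = 4·6 = 24;  |P| = 24
Check the pairing map k ↦ (π_A(k), π_B(k)):
  0 ↦ (0,0)
  1 ↦ (1,0)
  2 ↦ (2,0)
  3 ↦ (3,0)
  4 ↦ (0,1)
  5 ↦ (1,1)
  6 ↦ (2,1)
  7 ↦ (3,1)
  8 ↦ (0,2)
  9 ↦ (1,2)
  10 ↦ (2,2)
  11 ↦ (3,2)
  12 ↦ (0,3)
  13 ↦ (1,3)
  14 ↦ (2,3)
  15 ↦ (3,3)
  16 ↦ (0,4)
  17 ↦ (1,4)
  18 ↦ (2,4)
  19 ↦ (3,4)
  20 ↦ (0,5)
  21 ↦ (1,5)
  22 ↦ (2,5)
  23 ↦ (3,5)
distinct pairs in image: 24 / 24 needed
  → bijection onto A×B; projections well-typed.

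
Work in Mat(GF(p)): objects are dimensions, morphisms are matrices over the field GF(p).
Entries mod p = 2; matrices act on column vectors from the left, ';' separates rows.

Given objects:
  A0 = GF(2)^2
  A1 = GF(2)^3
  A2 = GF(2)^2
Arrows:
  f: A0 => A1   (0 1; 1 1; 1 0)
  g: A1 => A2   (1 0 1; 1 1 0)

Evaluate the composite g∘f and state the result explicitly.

Answer: (1 1; 1 0)

Trace:
  e0=(1,0) f=>(0,1,1) g=>(1,1)
  e1=(0,1) f=>(1,1,0) g=>(1,0)
composite: (1 1; 1 0)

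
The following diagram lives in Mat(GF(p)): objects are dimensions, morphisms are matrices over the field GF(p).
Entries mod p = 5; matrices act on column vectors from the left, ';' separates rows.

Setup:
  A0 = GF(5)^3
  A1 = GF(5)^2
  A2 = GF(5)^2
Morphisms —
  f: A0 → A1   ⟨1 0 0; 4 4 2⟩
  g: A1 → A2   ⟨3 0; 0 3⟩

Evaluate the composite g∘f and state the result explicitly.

  e0=[1,0,0] f→[1,4] g→[3,2]
  e1=[0,1,0] f→[0,4] g→[0,2]
  e2=[0,0,1] f→[0,2] g→[0,1]
composite: ⟨3 0 0; 2 2 1⟩

Answer: ⟨3 0 0; 2 2 1⟩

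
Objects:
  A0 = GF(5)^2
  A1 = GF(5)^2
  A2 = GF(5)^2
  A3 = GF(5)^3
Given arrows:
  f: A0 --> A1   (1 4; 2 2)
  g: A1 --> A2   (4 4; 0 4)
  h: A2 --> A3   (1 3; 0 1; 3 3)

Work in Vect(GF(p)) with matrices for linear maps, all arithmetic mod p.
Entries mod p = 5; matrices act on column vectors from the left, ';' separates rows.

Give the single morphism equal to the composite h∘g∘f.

Answer: (1 3; 3 3; 0 1)

Work:
  e0=(1,0) f-->(1,2) g-->(2,3) h-->(1,3,0)
  e1=(0,1) f-->(4,2) g-->(4,3) h-->(3,3,1)
result: (1 3; 3 3; 0 1)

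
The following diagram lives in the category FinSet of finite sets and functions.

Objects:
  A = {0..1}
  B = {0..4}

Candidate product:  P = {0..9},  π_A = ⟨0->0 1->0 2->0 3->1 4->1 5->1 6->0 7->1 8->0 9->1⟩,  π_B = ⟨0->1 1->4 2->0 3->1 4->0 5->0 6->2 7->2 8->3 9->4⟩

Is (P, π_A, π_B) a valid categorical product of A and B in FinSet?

|A|·|B| = 2·5 = 10;  |P| = 10
Check the pairing map k ↦ (π_A(k), π_B(k)):
  0 -> (0,1)
  1 -> (0,4)
  2 -> (0,0)
  3 -> (1,1)
  4 -> (1,0)
  5 -> (1,0)  ✗ repeats pair of k=4
  6 -> (0,2)
  7 -> (1,2)
  8 -> (0,3)
  9 -> (1,4)
distinct pairs in image: 9 / 10 needed
  → (1,0) hit at k=4 and k=5

Answer: NOT A VALID PRODUCT — duplicate pair at indices 4,5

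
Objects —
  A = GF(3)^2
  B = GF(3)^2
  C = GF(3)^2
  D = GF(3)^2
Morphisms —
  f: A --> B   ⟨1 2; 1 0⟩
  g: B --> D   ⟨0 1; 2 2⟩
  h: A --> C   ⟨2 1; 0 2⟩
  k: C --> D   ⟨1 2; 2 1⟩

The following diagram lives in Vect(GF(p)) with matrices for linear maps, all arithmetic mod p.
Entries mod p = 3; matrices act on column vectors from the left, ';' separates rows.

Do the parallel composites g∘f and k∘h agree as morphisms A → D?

1) trace f;g:
  e0=[1,0] f-->[1,1] g-->[1,1]
  e1=[0,1] f-->[2,0] g-->[0,1]
  result₁ = ⟨1 0; 1 1⟩
2) trace h;k:
  e0=[1,0] h-->[2,0] k-->[2,1]
  e1=[0,1] h-->[1,2] k-->[2,1]
  result₂ = ⟨2 2; 1 1⟩
Equal? distinct morphisms ✗

Answer: DOES NOT COMMUTE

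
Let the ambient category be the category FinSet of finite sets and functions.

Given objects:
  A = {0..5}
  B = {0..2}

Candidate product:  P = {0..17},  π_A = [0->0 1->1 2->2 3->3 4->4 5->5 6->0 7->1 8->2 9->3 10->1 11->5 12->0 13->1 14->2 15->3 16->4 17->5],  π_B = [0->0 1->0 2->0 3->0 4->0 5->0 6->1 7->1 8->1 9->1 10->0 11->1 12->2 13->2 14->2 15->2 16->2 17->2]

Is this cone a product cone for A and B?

Answer: NOT A VALID PRODUCT — duplicate pair at indices 1,10

Trace:
|A|·|B| = 6·3 = 18;  |P| = 18
Check the pairing map k ↦ (π_A(k), π_B(k)):
  0 -> (0,0)
  1 -> (1,0)
  2 -> (2,0)
  3 -> (3,0)
  4 -> (4,0)
  5 -> (5,0)
  6 -> (0,1)
  7 -> (1,1)
  8 -> (2,1)
  9 -> (3,1)
  10 -> (1,0)  ✗ repeats pair of k=1
  11 -> (5,1)
  12 -> (0,2)
  13 -> (1,2)
  14 -> (2,2)
  15 -> (3,2)
  16 -> (4,2)
  17 -> (5,2)
distinct pairs in image: 17 / 18 needed
  → (1,0) hit at k=1 and k=10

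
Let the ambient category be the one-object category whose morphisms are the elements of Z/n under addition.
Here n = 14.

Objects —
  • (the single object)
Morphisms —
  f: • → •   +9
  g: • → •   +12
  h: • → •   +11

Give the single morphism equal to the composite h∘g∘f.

Answer: +4

Work:
  0 +9≡9 +12≡7 +11≡4  (mod 14)
composite: +4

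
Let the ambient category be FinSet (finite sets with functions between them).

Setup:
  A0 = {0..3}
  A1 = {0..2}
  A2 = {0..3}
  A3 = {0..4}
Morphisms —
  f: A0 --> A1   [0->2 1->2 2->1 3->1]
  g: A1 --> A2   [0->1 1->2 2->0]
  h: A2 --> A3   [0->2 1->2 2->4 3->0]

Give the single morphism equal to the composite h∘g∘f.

Answer: [0->2 1->2 2->4 3->4]

Work:
  0 f-->2 g-->0 h-->2
  1 f-->2 g-->0 h-->2
  2 f-->1 g-->2 h-->4
  3 f-->1 g-->2 h-->4
result: [0->2 1->2 2->4 3->4]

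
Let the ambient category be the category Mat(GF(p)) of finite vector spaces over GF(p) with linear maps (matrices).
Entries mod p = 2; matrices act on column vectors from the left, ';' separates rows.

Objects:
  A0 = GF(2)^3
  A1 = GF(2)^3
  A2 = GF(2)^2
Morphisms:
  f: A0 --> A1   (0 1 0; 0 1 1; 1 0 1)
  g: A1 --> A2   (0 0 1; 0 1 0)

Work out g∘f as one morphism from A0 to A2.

  e0=⟨1,0,0⟩ f-->⟨0,0,1⟩ g-->⟨1,0⟩
  e1=⟨0,1,0⟩ f-->⟨1,1,0⟩ g-->⟨0,1⟩
  e2=⟨0,0,1⟩ f-->⟨0,1,1⟩ g-->⟨1,1⟩
composite: (1 0 1; 0 1 1)

Answer: (1 0 1; 0 1 1)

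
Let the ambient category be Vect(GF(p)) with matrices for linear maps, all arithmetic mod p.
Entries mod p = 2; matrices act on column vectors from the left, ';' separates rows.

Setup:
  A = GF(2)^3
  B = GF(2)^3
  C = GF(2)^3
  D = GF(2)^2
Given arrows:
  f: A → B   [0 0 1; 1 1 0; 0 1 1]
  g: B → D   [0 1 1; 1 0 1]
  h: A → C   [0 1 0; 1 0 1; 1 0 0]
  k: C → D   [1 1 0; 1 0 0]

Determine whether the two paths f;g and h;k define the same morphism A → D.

Answer: DOES NOT COMMUTE

Derivation:
1) trace f;g:
  e0=(1,0,0) f→(0,1,0) g→(1,0)
  e1=(0,1,0) f→(0,1,1) g→(0,1)
  e2=(0,0,1) f→(1,0,1) g→(1,0)
  result₁ = [1 0 1; 0 1 0]
2) trace h;k:
  e0=(1,0,0) h→(0,1,1) k→(1,0)
  e1=(0,1,0) h→(1,0,0) k→(1,1)
  e2=(0,0,1) h→(0,1,0) k→(1,0)
  result₂ = [1 1 1; 0 1 0]
Equal? differ; not commutative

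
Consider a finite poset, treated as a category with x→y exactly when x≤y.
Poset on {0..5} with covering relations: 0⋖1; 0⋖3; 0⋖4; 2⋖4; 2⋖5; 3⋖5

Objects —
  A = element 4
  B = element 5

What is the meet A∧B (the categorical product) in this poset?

Answer: NO MEET EXISTS

Work:
Lower bounds of A=4 and B=5: {0,2}
  maximal lower bounds 0 and 2 are incomparable: neither 0⊑2 nor 2⊑0
→ no greatest lower bound exists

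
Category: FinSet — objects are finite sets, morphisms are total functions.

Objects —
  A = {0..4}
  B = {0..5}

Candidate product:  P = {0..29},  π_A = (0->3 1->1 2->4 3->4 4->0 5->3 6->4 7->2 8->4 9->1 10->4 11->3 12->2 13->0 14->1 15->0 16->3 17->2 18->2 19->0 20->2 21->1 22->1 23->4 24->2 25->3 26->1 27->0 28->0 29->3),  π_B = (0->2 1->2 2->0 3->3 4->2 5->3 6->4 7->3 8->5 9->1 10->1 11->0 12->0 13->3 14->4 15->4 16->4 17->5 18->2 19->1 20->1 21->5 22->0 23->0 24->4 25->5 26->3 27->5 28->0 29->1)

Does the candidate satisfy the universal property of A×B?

|A|·|B| = 5·6 = 30;  |P| = 30
Check the pairing map k ↦ (π_A(k), π_B(k)):
  0 -> (3,2)
  1 -> (1,2)
  2 -> (4,0)
  3 -> (4,3)
  4 -> (0,2)
  5 -> (3,3)
  6 -> (4,4)
  7 -> (2,3)
  8 -> (4,5)
  9 -> (1,1)
  10 -> (4,1)
  11 -> (3,0)
  12 -> (2,0)
  13 -> (0,3)
  14 -> (1,4)
  15 -> (0,4)
  16 -> (3,4)
  17 -> (2,5)
  18 -> (2,2)
  19 -> (0,1)
  20 -> (2,1)
  21 -> (1,5)
  22 -> (1,0)
  23 -> (4,0)  ✗ repeats pair of k=2
  24 -> (2,4)
  25 -> (3,5)
  26 -> (1,3)
  27 -> (0,5)
  28 -> (0,0)
  29 -> (3,1)
distinct pairs in image: 29 / 30 needed
  → (4,0) hit at k=2 and k=23

Answer: NOT A VALID PRODUCT — duplicate pair at indices 23,2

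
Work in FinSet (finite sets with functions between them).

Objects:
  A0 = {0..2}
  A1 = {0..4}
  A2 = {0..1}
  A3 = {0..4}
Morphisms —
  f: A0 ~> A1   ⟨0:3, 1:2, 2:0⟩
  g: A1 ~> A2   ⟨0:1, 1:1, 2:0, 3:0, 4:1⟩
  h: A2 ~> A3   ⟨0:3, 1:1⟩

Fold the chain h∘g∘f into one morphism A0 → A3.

Answer: ⟨0:3, 1:3, 2:1⟩

Derivation:
  0 f~>3 g~>0 h~>3
  1 f~>2 g~>0 h~>3
  2 f~>0 g~>1 h~>1
result: ⟨0:3, 1:3, 2:1⟩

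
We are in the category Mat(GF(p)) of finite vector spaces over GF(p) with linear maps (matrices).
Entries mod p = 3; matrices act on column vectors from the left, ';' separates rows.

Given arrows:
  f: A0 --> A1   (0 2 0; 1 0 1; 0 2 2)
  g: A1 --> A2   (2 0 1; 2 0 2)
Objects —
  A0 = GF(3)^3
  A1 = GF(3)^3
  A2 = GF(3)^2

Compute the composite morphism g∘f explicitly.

  e0=[1,0,0] f-->[0,1,0] g-->[0,0]
  e1=[0,1,0] f-->[2,0,2] g-->[0,2]
  e2=[0,0,1] f-->[0,1,2] g-->[2,1]
composite: (0 0 2; 0 2 1)

Answer: (0 0 2; 0 2 1)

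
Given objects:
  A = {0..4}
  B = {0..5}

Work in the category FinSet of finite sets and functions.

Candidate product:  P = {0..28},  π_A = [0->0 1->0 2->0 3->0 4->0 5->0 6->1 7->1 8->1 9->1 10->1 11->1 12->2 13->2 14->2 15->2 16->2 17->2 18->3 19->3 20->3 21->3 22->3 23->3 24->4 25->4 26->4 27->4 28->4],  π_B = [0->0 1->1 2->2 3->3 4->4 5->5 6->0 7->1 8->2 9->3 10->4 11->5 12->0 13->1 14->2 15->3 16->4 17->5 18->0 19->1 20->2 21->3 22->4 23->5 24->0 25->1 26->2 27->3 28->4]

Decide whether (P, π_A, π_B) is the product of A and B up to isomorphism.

Answer: NOT A VALID PRODUCT — |P|=29 ≠ |A|·|B|=30

Derivation:
|A|·|B| = 5·6 = 30;  |P| = 29
  → cardinalities differ; no bijection possible.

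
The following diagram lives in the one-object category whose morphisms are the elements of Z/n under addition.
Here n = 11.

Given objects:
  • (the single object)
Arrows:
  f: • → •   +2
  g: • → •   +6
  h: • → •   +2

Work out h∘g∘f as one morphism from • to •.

  0 +2≡2 +6≡8 +2≡10  (mod 11)
result: +10

Answer: +10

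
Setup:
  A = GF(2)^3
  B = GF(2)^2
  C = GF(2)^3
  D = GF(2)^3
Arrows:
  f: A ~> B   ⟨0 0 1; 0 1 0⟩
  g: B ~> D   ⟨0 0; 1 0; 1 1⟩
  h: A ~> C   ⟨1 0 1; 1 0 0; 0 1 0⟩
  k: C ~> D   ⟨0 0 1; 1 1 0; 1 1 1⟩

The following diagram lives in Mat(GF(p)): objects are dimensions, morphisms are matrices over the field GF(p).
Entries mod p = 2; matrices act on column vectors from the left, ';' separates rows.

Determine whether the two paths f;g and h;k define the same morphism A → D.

1) trace f;g:
  e0=⟨1,0,0⟩ f~>⟨0,0⟩ g~>⟨0,0,0⟩
  e1=⟨0,1,0⟩ f~>⟨0,1⟩ g~>⟨0,0,1⟩
  e2=⟨0,0,1⟩ f~>⟨1,0⟩ g~>⟨0,1,1⟩
  composite₁ = ⟨0 0 0; 0 0 1; 0 1 1⟩
2) trace h;k:
  e0=⟨1,0,0⟩ h~>⟨1,1,0⟩ k~>⟨0,0,0⟩
  e1=⟨0,1,0⟩ h~>⟨0,0,1⟩ k~>⟨1,0,1⟩
  e2=⟨0,0,1⟩ h~>⟨1,0,0⟩ k~>⟨0,1,1⟩
  composite₂ = ⟨0 1 0; 0 0 1; 0 1 1⟩
Equal? differ; not commutative

Answer: DOES NOT COMMUTE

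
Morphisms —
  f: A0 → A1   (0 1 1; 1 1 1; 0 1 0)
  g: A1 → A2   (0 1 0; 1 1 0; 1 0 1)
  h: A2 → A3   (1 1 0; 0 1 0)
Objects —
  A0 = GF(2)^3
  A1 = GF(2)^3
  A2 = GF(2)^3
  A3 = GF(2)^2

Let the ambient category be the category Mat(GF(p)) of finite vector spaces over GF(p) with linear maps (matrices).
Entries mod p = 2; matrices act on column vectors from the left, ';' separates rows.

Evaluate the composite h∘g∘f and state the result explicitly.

  e0=[1,0,0] f→[0,1,0] g→[1,1,0] h→[0,1]
  e1=[0,1,0] f→[1,1,1] g→[1,0,0] h→[1,0]
  e2=[0,0,1] f→[1,1,0] g→[1,0,1] h→[1,0]
⟦path⟧: (0 1 1; 1 0 0)

Answer: (0 1 1; 1 0 0)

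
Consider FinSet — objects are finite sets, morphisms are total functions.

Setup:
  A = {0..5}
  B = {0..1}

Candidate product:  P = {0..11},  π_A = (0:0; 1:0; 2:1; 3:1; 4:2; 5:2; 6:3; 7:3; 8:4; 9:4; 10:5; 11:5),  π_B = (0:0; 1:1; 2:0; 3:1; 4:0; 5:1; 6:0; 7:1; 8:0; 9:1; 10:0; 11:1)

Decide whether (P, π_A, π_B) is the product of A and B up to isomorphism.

|A|·|B| = 6·2 = 12;  |P| = 12
Check the pairing map k ↦ (π_A(k), π_B(k)):
  0 : (0,0)
  1 : (0,1)
  2 : (1,0)
  3 : (1,1)
  4 : (2,0)
  5 : (2,1)
  6 : (3,0)
  7 : (3,1)
  8 : (4,0)
  9 : (4,1)
  10 : (5,0)
  11 : (5,1)
distinct pairs in image: 12 / 12 needed
  → bijection onto A×B; projections well-typed.

Answer: VALID PRODUCT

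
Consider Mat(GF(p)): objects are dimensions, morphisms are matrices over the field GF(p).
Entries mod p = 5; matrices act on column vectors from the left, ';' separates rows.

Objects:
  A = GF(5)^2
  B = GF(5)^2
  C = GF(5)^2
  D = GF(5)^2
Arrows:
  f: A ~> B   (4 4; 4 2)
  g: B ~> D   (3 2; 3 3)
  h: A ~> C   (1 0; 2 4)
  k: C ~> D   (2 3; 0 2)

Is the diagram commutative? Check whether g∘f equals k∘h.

Answer: DOES NOT COMMUTE

Derivation:
Path 1 = f;g:
  e0=⟨1,0⟩ f~>⟨4,4⟩ g~>⟨0,4⟩
  e1=⟨0,1⟩ f~>⟨4,2⟩ g~>⟨1,3⟩
  ⟦path⟧₁ = (0 1; 4 3)
Path 2 = h;k:
  e0=⟨1,0⟩ h~>⟨1,2⟩ k~>⟨3,4⟩
  e1=⟨0,1⟩ h~>⟨0,4⟩ k~>⟨2,3⟩
  ⟦path⟧₂ = (3 2; 4 3)
Equal? differ; not commutative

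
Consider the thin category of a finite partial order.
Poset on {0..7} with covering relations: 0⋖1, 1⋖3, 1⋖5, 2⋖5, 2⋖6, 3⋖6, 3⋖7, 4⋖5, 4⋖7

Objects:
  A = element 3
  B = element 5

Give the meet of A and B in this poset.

Answer: A∧B = 1

Trace:
Lower bounds of A=3 and B=5: {0,1}
  0 ≤ 1
  1 ≤ 1
glb = 1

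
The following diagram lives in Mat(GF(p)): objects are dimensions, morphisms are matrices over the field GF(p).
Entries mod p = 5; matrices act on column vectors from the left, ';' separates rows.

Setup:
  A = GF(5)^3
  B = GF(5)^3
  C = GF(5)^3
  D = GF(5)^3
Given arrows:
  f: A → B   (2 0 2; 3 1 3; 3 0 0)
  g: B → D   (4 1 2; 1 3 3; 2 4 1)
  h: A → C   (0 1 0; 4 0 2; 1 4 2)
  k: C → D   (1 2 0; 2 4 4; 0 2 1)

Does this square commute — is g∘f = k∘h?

Answer: DOES NOT COMMUTE

Trace:
Path 1 = f;g:
  e0=[1,0,0] f→[2,3,3] g→[2,0,4]
  e1=[0,1,0] f→[0,1,0] g→[1,3,4]
  e2=[0,0,1] f→[2,3,0] g→[1,1,1]
  result₁ = (2 1 1; 0 3 1; 4 4 1)
Path 2 = h;k:
  e0=[1,0,0] h→[0,4,1] k→[3,0,4]
  e1=[0,1,0] h→[1,0,4] k→[1,3,4]
  e2=[0,0,1] h→[0,2,2] k→[4,1,1]
  result₂ = (3 1 4; 0 3 1; 4 4 1)
Equal? distinct morphisms ✗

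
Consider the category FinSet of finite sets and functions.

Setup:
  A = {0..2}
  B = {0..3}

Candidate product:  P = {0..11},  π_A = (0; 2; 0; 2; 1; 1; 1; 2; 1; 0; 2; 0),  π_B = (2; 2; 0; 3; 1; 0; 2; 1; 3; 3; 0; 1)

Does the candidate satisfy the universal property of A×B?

Answer: VALID PRODUCT

Work:
|A|·|B| = 3·4 = 12;  |P| = 12
Check the pairing map k ↦ (π_A(k), π_B(k)):
  0 ↦ (0,2)
  1 ↦ (2,2)
  2 ↦ (0,0)
  3 ↦ (2,3)
  4 ↦ (1,1)
  5 ↦ (1,0)
  6 ↦ (1,2)
  7 ↦ (2,1)
  8 ↦ (1,3)
  9 ↦ (0,3)
  10 ↦ (2,0)
  11 ↦ (0,1)
distinct pairs in image: 12 / 12 needed
  → bijection onto A×B; projections well-typed.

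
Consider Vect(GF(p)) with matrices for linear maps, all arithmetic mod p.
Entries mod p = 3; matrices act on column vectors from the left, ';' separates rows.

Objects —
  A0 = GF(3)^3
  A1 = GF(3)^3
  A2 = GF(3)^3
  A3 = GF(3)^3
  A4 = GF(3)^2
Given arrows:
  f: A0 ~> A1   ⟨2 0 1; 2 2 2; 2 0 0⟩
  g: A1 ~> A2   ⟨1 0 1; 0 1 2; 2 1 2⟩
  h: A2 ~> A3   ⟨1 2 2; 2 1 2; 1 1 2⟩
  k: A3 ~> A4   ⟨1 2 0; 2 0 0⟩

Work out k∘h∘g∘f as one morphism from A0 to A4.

  e0=[1,0,0] f~>[2,2,2] g~>[1,0,1] h~>[0,1,0] k~>[2,0]
  e1=[0,1,0] f~>[0,2,0] g~>[0,2,2] h~>[2,0,0] k~>[2,1]
  e2=[0,0,1] f~>[1,2,0] g~>[1,2,1] h~>[1,0,2] k~>[1,2]
composite: ⟨2 2 1; 0 1 2⟩

Answer: ⟨2 2 1; 0 1 2⟩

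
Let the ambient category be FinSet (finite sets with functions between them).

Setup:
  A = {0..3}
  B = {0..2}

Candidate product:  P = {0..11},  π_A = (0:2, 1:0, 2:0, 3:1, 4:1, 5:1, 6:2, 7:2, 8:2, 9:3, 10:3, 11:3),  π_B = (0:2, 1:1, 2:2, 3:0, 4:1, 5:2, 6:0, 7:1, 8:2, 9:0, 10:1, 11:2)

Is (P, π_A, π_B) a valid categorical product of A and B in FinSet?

|A|·|B| = 4·3 = 12;  |P| = 12
Check the pairing map k ↦ (π_A(k), π_B(k)):
  0 : (2,2)
  1 : (0,1)
  2 : (0,2)
  3 : (1,0)
  4 : (1,1)
  5 : (1,2)
  6 : (2,0)
  7 : (2,1)
  8 : (2,2)  ✗ repeats pair of k=0
  9 : (3,0)
  10 : (3,1)
  11 : (3,2)
distinct pairs in image: 11 / 12 needed
  → (2,2) hit at k=0 and k=8

Answer: NOT A VALID PRODUCT — duplicate pair at indices 8,0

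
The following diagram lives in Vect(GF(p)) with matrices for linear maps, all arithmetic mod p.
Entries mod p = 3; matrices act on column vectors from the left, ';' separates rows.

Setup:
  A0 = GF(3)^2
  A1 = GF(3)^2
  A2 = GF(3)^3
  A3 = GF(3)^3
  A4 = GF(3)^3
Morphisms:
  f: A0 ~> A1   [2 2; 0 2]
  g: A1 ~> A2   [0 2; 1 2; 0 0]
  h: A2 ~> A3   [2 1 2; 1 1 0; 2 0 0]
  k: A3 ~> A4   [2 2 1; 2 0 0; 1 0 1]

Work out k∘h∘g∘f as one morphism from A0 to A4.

  e0=(1,0) f~>(2,0) g~>(0,2,0) h~>(2,2,0) k~>(2,1,2)
  e1=(0,1) f~>(2,2) g~>(1,0,0) h~>(2,1,2) k~>(2,1,1)
⟦path⟧: [2 2; 1 1; 2 1]

Answer: [2 2; 1 1; 2 1]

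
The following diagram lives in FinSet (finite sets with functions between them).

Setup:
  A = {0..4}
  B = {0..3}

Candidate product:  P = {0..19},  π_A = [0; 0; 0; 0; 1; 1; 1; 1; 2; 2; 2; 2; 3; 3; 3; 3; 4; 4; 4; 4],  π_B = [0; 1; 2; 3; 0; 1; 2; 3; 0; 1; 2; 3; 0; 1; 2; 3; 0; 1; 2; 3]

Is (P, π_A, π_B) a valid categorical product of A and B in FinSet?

Answer: VALID PRODUCT

Work:
|A|·|B| = 5·4 = 20;  |P| = 20
Check the pairing map k ↦ (π_A(k), π_B(k)):
  0 : (0,0)
  1 : (0,1)
  2 : (0,2)
  3 : (0,3)
  4 : (1,0)
  5 : (1,1)
  6 : (1,2)
  7 : (1,3)
  8 : (2,0)
  9 : (2,1)
  10 : (2,2)
  11 : (2,3)
  12 : (3,0)
  13 : (3,1)
  14 : (3,2)
  15 : (3,3)
  16 : (4,0)
  17 : (4,1)
  18 : (4,2)
  19 : (4,3)
distinct pairs in image: 20 / 20 needed
  → bijection onto A×B; projections well-typed.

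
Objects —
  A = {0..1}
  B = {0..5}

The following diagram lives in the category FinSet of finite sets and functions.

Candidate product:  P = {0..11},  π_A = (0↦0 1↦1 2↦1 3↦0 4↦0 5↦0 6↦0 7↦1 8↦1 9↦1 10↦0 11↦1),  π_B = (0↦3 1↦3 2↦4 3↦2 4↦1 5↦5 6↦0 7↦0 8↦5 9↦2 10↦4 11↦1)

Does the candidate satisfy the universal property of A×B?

|A|·|B| = 2·6 = 12;  |P| = 12
Check the pairing map k ↦ (π_A(k), π_B(k)):
  0 ↦ (0,3)
  1 ↦ (1,3)
  2 ↦ (1,4)
  3 ↦ (0,2)
  4 ↦ (0,1)
  5 ↦ (0,5)
  6 ↦ (0,0)
  7 ↦ (1,0)
  8 ↦ (1,5)
  9 ↦ (1,2)
  10 ↦ (0,4)
  11 ↦ (1,1)
distinct pairs in image: 12 / 12 needed
  → bijection onto A×B; projections well-typed.

Answer: VALID PRODUCT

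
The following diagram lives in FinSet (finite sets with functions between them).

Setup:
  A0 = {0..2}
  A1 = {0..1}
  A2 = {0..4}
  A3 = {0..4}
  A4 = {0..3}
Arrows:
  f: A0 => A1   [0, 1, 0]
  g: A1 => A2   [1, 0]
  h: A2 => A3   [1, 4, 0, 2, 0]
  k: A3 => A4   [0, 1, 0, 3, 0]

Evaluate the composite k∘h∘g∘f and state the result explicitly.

Answer: [0, 1, 0]

Derivation:
  0 f=>0 g=>1 h=>4 k=>0
  1 f=>1 g=>0 h=>1 k=>1
  2 f=>0 g=>1 h=>4 k=>0
result: [0, 1, 0]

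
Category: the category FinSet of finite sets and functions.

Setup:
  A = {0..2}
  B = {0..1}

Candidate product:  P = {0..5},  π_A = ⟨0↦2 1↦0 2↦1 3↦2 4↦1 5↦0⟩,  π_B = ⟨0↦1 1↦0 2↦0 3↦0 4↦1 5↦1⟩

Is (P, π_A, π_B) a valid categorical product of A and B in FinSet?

Answer: VALID PRODUCT

Derivation:
|A|·|B| = 3·2 = 6;  |P| = 6
Check the pairing map k ↦ (π_A(k), π_B(k)):
  0 ↦ (2,1)
  1 ↦ (0,0)
  2 ↦ (1,0)
  3 ↦ (2,0)
  4 ↦ (1,1)
  5 ↦ (0,1)
distinct pairs in image: 6 / 6 needed
  → bijection onto A×B; projections well-typed.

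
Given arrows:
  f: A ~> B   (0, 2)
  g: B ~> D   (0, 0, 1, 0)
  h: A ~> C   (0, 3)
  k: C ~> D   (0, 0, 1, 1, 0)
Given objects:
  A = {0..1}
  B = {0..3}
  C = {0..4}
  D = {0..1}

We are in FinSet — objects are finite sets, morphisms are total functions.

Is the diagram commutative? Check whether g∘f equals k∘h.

Path 1 = f;g:
  0 f~>0 g~>0
  1 f~>2 g~>1
  ⟦path⟧₁ = (0, 1)
Path 2 = h;k:
  0 h~>0 k~>0
  1 h~>3 k~>1
  ⟦path⟧₂ = (0, 1)
Equal? same morphism ✓

Answer: COMMUTES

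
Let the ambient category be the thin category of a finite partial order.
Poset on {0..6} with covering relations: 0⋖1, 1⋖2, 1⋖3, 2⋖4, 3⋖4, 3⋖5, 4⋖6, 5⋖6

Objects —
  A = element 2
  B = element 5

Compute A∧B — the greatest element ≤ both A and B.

Lower bounds of A=2 and B=5: {0,1}
  0 ⊑ 1
  1 ⊑ 1
glb = 1

Answer: A∧B = 1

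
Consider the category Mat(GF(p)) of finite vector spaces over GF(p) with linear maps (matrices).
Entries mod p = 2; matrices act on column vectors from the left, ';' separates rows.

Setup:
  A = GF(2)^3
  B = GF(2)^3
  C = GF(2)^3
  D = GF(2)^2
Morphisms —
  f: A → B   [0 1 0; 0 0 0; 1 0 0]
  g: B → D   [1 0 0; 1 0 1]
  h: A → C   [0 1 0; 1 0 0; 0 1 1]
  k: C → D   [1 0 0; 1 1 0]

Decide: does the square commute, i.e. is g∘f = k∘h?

Answer: COMMUTES

Trace:
Path 1 = f;g:
  e0=[1,0,0] f→[0,0,1] g→[0,1]
  e1=[0,1,0] f→[1,0,0] g→[1,1]
  e2=[0,0,1] f→[0,0,0] g→[0,0]
  composite₁ = [0 1 0; 1 1 0]
Path 2 = h;k:
  e0=[1,0,0] h→[0,1,0] k→[0,1]
  e1=[0,1,0] h→[1,0,1] k→[1,1]
  e2=[0,0,1] h→[0,0,1] k→[0,0]
  composite₂ = [0 1 0; 1 1 0]
Equal? same morphism ✓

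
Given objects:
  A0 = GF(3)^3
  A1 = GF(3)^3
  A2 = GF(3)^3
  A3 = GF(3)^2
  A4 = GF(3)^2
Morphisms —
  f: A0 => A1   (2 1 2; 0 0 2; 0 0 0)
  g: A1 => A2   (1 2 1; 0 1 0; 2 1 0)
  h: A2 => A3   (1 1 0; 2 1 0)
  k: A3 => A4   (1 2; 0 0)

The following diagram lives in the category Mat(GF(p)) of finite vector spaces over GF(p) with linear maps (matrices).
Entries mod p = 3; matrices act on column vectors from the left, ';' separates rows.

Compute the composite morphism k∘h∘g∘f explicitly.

Answer: (1 2 0; 0 0 0)

Derivation:
  e0=[1,0,0] f=>[2,0,0] g=>[2,0,1] h=>[2,1] k=>[1,0]
  e1=[0,1,0] f=>[1,0,0] g=>[1,0,2] h=>[1,2] k=>[2,0]
  e2=[0,0,1] f=>[2,2,0] g=>[0,2,0] h=>[2,2] k=>[0,0]
⟦path⟧: (1 2 0; 0 0 0)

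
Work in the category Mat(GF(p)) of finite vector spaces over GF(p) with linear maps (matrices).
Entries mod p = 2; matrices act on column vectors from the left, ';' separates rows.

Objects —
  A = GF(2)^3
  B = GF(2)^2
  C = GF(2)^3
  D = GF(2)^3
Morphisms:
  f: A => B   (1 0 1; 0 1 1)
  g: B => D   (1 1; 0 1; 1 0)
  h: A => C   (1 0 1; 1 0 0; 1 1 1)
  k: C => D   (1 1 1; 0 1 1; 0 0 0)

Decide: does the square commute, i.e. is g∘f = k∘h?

Path 1 = f;g:
  e0=[1,0,0] f=>[1,0] g=>[1,0,1]
  e1=[0,1,0] f=>[0,1] g=>[1,1,0]
  e2=[0,0,1] f=>[1,1] g=>[0,1,1]
  result₁ = (1 1 0; 0 1 1; 1 0 1)
Path 2 = h;k:
  e0=[1,0,0] h=>[1,1,1] k=>[1,0,0]
  e1=[0,1,0] h=>[0,0,1] k=>[1,1,0]
  e2=[0,0,1] h=>[1,0,1] k=>[0,1,0]
  result₂ = (1 1 0; 0 1 1; 0 0 0)
Equal? distinct morphisms ✗

Answer: DOES NOT COMMUTE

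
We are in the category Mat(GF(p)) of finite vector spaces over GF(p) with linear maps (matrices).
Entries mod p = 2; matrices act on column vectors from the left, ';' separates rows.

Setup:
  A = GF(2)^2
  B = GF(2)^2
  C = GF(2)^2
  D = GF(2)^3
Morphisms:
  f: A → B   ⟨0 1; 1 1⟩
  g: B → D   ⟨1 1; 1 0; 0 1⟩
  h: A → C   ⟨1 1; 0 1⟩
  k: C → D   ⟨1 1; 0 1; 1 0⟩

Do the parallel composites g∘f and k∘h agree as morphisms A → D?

1) trace f;g:
  e0=⟨1,0⟩ f→⟨0,1⟩ g→⟨1,0,1⟩
  e1=⟨0,1⟩ f→⟨1,1⟩ g→⟨0,1,1⟩
  ⟦path⟧₁ = ⟨1 0; 0 1; 1 1⟩
2) trace h;k:
  e0=⟨1,0⟩ h→⟨1,0⟩ k→⟨1,0,1⟩
  e1=⟨0,1⟩ h→⟨1,1⟩ k→⟨0,1,1⟩
  ⟦path⟧₂ = ⟨1 0; 0 1; 1 1⟩
Equal? YES — commutes

Answer: COMMUTES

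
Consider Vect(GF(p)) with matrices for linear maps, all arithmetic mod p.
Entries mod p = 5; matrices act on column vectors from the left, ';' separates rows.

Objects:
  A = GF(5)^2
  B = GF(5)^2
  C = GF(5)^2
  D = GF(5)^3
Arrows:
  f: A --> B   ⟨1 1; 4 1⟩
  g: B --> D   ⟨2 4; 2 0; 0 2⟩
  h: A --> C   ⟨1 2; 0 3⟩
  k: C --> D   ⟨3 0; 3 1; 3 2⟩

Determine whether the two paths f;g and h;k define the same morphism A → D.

1) trace f;g:
  e0=⟨1,0⟩ f-->⟨1,4⟩ g-->⟨3,2,3⟩
  e1=⟨0,1⟩ f-->⟨1,1⟩ g-->⟨1,2,2⟩
  ⟦path⟧₁ = ⟨3 1; 2 2; 3 2⟩
2) trace h;k:
  e0=⟨1,0⟩ h-->⟨1,0⟩ k-->⟨3,3,3⟩
  e1=⟨0,1⟩ h-->⟨2,3⟩ k-->⟨1,4,2⟩
  ⟦path⟧₂ = ⟨3 1; 3 4; 3 2⟩
Equal? differ; not commutative

Answer: DOES NOT COMMUTE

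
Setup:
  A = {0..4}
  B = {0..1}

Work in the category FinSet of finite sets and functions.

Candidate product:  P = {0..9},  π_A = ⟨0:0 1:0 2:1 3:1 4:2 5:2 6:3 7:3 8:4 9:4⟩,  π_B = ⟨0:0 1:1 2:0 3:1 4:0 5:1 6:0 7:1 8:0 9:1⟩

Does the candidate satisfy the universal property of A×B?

Answer: VALID PRODUCT

Derivation:
|A|·|B| = 5·2 = 10;  |P| = 10
Check the pairing map k ↦ (π_A(k), π_B(k)):
  0 : (0,0)
  1 : (0,1)
  2 : (1,0)
  3 : (1,1)
  4 : (2,0)
  5 : (2,1)
  6 : (3,0)
  7 : (3,1)
  8 : (4,0)
  9 : (4,1)
distinct pairs in image: 10 / 10 needed
  → bijection onto A×B; projections well-typed.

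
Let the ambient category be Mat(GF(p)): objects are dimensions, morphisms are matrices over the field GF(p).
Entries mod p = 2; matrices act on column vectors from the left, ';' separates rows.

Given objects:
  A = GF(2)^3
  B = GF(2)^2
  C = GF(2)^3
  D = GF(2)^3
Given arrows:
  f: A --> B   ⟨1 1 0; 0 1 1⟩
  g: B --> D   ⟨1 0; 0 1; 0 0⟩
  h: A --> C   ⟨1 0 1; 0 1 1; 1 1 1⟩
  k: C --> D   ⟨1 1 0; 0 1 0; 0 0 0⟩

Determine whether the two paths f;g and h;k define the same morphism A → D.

1) trace f;g:
  e0=⟨1,0,0⟩ f-->⟨1,0⟩ g-->⟨1,0,0⟩
  e1=⟨0,1,0⟩ f-->⟨1,1⟩ g-->⟨1,1,0⟩
  e2=⟨0,0,1⟩ f-->⟨0,1⟩ g-->⟨0,1,0⟩
  result₁ = ⟨1 1 0; 0 1 1; 0 0 0⟩
2) trace h;k:
  e0=⟨1,0,0⟩ h-->⟨1,0,1⟩ k-->⟨1,0,0⟩
  e1=⟨0,1,0⟩ h-->⟨0,1,1⟩ k-->⟨1,1,0⟩
  e2=⟨0,0,1⟩ h-->⟨1,1,1⟩ k-->⟨0,1,0⟩
  result₂ = ⟨1 1 0; 0 1 1; 0 0 0⟩
Equal? equal; square commutes

Answer: COMMUTES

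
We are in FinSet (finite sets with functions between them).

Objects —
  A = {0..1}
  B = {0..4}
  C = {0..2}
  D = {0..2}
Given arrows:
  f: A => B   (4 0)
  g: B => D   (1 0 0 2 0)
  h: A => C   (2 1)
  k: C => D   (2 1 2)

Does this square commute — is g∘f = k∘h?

Answer: DOES NOT COMMUTE

Derivation:
Path 1 = f;g:
  0 f=>4 g=>0
  1 f=>0 g=>1
  result₁ = (0 1)
Path 2 = h;k:
  0 h=>2 k=>2
  1 h=>1 k=>1
  result₂ = (2 1)
Equal? distinct morphisms ✗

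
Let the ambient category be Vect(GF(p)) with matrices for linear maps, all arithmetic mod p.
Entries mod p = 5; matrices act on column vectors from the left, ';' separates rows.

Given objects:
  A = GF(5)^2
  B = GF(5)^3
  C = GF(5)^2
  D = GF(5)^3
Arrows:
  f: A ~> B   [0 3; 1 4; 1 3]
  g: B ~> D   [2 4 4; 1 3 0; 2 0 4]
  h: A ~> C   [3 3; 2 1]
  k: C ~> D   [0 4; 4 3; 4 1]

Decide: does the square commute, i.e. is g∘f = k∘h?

Along f;g (path 1):
  e0=[1,0] f~>[0,1,1] g~>[3,3,4]
  e1=[0,1] f~>[3,4,3] g~>[4,0,3]
  composite₁ = [3 4; 3 0; 4 3]
Along h;k (path 2):
  e0=[1,0] h~>[3,2] k~>[3,3,4]
  e1=[0,1] h~>[3,1] k~>[4,0,3]
  composite₂ = [3 4; 3 0; 4 3]
Equal? same morphism ✓

Answer: COMMUTES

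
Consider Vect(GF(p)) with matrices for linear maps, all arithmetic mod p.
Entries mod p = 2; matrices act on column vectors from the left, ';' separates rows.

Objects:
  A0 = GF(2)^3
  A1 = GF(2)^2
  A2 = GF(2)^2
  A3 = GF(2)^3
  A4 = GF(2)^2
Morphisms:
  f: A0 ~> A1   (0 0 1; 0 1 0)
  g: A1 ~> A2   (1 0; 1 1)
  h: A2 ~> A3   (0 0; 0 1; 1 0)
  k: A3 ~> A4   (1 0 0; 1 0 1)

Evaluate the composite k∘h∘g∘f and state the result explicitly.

Answer: (0 0 0; 0 0 1)

Work:
  e0=(1,0,0) f~>(0,0) g~>(0,0) h~>(0,0,0) k~>(0,0)
  e1=(0,1,0) f~>(0,1) g~>(0,1) h~>(0,1,0) k~>(0,0)
  e2=(0,0,1) f~>(1,0) g~>(1,1) h~>(0,1,1) k~>(0,1)
⟦path⟧: (0 0 0; 0 0 1)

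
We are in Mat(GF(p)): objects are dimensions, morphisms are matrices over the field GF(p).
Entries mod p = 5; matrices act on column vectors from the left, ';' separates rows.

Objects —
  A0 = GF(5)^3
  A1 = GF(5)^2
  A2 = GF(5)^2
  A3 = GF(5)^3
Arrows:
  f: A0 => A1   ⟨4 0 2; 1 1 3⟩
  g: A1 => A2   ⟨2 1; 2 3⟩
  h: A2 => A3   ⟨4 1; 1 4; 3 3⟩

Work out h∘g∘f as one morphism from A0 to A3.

  e0=(1,0,0) f=>(4,1) g=>(4,1) h=>(2,3,0)
  e1=(0,1,0) f=>(0,1) g=>(1,3) h=>(2,3,2)
  e2=(0,0,1) f=>(2,3) g=>(2,3) h=>(1,4,0)
result: ⟨2 2 1; 3 3 4; 0 2 0⟩

Answer: ⟨2 2 1; 3 3 4; 0 2 0⟩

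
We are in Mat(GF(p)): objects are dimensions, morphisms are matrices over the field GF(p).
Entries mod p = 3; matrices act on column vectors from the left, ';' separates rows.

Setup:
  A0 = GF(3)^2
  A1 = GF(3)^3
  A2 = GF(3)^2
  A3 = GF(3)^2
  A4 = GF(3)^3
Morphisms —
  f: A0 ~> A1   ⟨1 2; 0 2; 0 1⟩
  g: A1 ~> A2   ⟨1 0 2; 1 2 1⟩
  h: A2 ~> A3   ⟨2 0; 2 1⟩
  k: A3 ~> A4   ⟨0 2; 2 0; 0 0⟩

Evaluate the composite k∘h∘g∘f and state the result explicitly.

  e0=[1,0] f~>[1,0,0] g~>[1,1] h~>[2,0] k~>[0,1,0]
  e1=[0,1] f~>[2,2,1] g~>[1,1] h~>[2,0] k~>[0,1,0]
result: ⟨0 0; 1 1; 0 0⟩

Answer: ⟨0 0; 1 1; 0 0⟩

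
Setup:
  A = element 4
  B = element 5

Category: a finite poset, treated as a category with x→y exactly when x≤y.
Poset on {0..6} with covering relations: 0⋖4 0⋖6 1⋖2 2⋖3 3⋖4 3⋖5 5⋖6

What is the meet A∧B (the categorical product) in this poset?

Answer: A∧B = 3

Derivation:
Common predecessors of 4,5: {1,2,3}
  1 <= 3
  2 <= 3
  3 <= 3
glb = 3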